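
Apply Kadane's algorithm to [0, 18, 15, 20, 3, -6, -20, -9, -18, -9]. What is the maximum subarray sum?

Using Kadane's algorithm on [0, 18, 15, 20, 3, -6, -20, -9, -18, -9]:

Scanning through the array:
Position 1 (value 18): max_ending_here = 18, max_so_far = 18
Position 2 (value 15): max_ending_here = 33, max_so_far = 33
Position 3 (value 20): max_ending_here = 53, max_so_far = 53
Position 4 (value 3): max_ending_here = 56, max_so_far = 56
Position 5 (value -6): max_ending_here = 50, max_so_far = 56
Position 6 (value -20): max_ending_here = 30, max_so_far = 56
Position 7 (value -9): max_ending_here = 21, max_so_far = 56
Position 8 (value -18): max_ending_here = 3, max_so_far = 56
Position 9 (value -9): max_ending_here = -6, max_so_far = 56

Maximum subarray: [0, 18, 15, 20, 3]
Maximum sum: 56

The maximum subarray is [0, 18, 15, 20, 3] with sum 56. This subarray runs from index 0 to index 4.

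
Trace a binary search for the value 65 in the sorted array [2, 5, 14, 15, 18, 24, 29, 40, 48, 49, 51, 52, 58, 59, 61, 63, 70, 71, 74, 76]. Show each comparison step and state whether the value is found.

Binary search for 65 in [2, 5, 14, 15, 18, 24, 29, 40, 48, 49, 51, 52, 58, 59, 61, 63, 70, 71, 74, 76]:

lo=0, hi=19, mid=9, arr[mid]=49 -> 49 < 65, search right half
lo=10, hi=19, mid=14, arr[mid]=61 -> 61 < 65, search right half
lo=15, hi=19, mid=17, arr[mid]=71 -> 71 > 65, search left half
lo=15, hi=16, mid=15, arr[mid]=63 -> 63 < 65, search right half
lo=16, hi=16, mid=16, arr[mid]=70 -> 70 > 65, search left half
lo=16 > hi=15, target 65 not found

Binary search determines that 65 is not in the array after 5 comparisons. The search space was exhausted without finding the target.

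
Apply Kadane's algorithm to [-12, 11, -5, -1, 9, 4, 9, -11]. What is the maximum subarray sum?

Using Kadane's algorithm on [-12, 11, -5, -1, 9, 4, 9, -11]:

Scanning through the array:
Position 1 (value 11): max_ending_here = 11, max_so_far = 11
Position 2 (value -5): max_ending_here = 6, max_so_far = 11
Position 3 (value -1): max_ending_here = 5, max_so_far = 11
Position 4 (value 9): max_ending_here = 14, max_so_far = 14
Position 5 (value 4): max_ending_here = 18, max_so_far = 18
Position 6 (value 9): max_ending_here = 27, max_so_far = 27
Position 7 (value -11): max_ending_here = 16, max_so_far = 27

Maximum subarray: [11, -5, -1, 9, 4, 9]
Maximum sum: 27

The maximum subarray is [11, -5, -1, 9, 4, 9] with sum 27. This subarray runs from index 1 to index 6.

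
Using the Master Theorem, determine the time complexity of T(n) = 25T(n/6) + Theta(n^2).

Master Theorem for T(n) = 25T(n/6) + O(n^2):

a = 25, b = 6, c = 2
log_b(a) = log_6(25) = 1.7965

Case 3: c = 2 > log_6(25) = 1.7965
T(n) = O(n^2) = O(n^2)

For T(n) = 25T(n/6) + O(n^2): log_6(25) = 1.7965. This is Case 3 of the Master Theorem (c > log_b(a), work dominated by root), giving O(n^2).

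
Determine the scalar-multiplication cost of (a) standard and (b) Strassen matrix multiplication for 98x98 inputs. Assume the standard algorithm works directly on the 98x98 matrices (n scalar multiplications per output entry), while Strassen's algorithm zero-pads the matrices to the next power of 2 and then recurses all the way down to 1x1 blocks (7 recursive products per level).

Matrix multiplication for 98x98 matrices:

Strassen's algorithm requires power-of-2 dimensions. Pad 98x98 to 128x128 (next power of 2).

Standard algorithm: 98^3 = 941192 multiplications
Strassen's algorithm: 7^(log2(128)) = 7^7 = 823543 multiplications
Savings: 941192 - 823543 = 117649 multiplications

Standard: 941192 multiplications (98^3). Strassen: 823543 multiplications (7^7, after padding to 128x128). Strassen reduces 8 recursive multiplications to 7 at each level.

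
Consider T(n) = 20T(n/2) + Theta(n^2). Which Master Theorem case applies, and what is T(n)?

Master Theorem for T(n) = 20T(n/2) + O(n^2):

a = 20, b = 2, c = 2
log_b(a) = log_2(20) = 4.3219

Case 1: c = 2 < log_2(20) = 4.3219
T(n) = O(n^(log_2 20))

For T(n) = 20T(n/2) + O(n^2): log_2(20) = 4.3219. This is Case 1 of the Master Theorem (c < log_b(a), work dominated by leaves), giving O(n^(log_2 20)).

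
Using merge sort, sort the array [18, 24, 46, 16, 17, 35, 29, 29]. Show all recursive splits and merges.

Merge sort trace:

Split: [18, 24, 46, 16, 17, 35, 29, 29] -> [18, 24, 46, 16] and [17, 35, 29, 29]
  Split: [18, 24, 46, 16] -> [18, 24] and [46, 16]
    Split: [18, 24] -> [18] and [24]
    Merge: [18] + [24] -> [18, 24]
    Split: [46, 16] -> [46] and [16]
    Merge: [46] + [16] -> [16, 46]
  Merge: [18, 24] + [16, 46] -> [16, 18, 24, 46]
  Split: [17, 35, 29, 29] -> [17, 35] and [29, 29]
    Split: [17, 35] -> [17] and [35]
    Merge: [17] + [35] -> [17, 35]
    Split: [29, 29] -> [29] and [29]
    Merge: [29] + [29] -> [29, 29]
  Merge: [17, 35] + [29, 29] -> [17, 29, 29, 35]
Merge: [16, 18, 24, 46] + [17, 29, 29, 35] -> [16, 17, 18, 24, 29, 29, 35, 46]

Final sorted array: [16, 17, 18, 24, 29, 29, 35, 46]

The merge sort proceeds by recursively splitting the array and merging sorted halves.
After all merges, the sorted array is [16, 17, 18, 24, 29, 29, 35, 46].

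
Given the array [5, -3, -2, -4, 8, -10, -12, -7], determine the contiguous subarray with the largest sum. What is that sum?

Using Kadane's algorithm on [5, -3, -2, -4, 8, -10, -12, -7]:

Scanning through the array:
Position 1 (value -3): max_ending_here = 2, max_so_far = 5
Position 2 (value -2): max_ending_here = 0, max_so_far = 5
Position 3 (value -4): max_ending_here = -4, max_so_far = 5
Position 4 (value 8): max_ending_here = 8, max_so_far = 8
Position 5 (value -10): max_ending_here = -2, max_so_far = 8
Position 6 (value -12): max_ending_here = -12, max_so_far = 8
Position 7 (value -7): max_ending_here = -7, max_so_far = 8

Maximum subarray: [8]
Maximum sum: 8

The maximum subarray is [8] with sum 8. This subarray runs from index 4 to index 4.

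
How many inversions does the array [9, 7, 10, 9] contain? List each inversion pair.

Finding inversions in [9, 7, 10, 9]:

(0, 1): arr[0]=9 > arr[1]=7
(2, 3): arr[2]=10 > arr[3]=9

Total inversions: 2

The array has 2 inversion(s): (0,1), (2,3). Each pair (i,j) satisfies i < j and arr[i] > arr[j].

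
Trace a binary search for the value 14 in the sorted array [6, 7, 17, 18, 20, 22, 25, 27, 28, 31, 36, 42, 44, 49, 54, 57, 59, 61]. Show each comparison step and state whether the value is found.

Binary search for 14 in [6, 7, 17, 18, 20, 22, 25, 27, 28, 31, 36, 42, 44, 49, 54, 57, 59, 61]:

lo=0, hi=17, mid=8, arr[mid]=28 -> 28 > 14, search left half
lo=0, hi=7, mid=3, arr[mid]=18 -> 18 > 14, search left half
lo=0, hi=2, mid=1, arr[mid]=7 -> 7 < 14, search right half
lo=2, hi=2, mid=2, arr[mid]=17 -> 17 > 14, search left half
lo=2 > hi=1, target 14 not found

Binary search determines that 14 is not in the array after 4 comparisons. The search space was exhausted without finding the target.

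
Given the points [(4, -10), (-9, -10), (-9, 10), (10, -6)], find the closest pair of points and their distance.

Computing all pairwise distances among 4 points:

d((4, -10), (-9, -10)) = 13.0
d((4, -10), (-9, 10)) = 23.8537
d((4, -10), (10, -6)) = 7.2111 <-- minimum
d((-9, -10), (-9, 10)) = 20.0
d((-9, -10), (10, -6)) = 19.4165
d((-9, 10), (10, -6)) = 24.8395

Closest pair: (4, -10) and (10, -6) with distance 7.2111

The closest pair is (4, -10) and (10, -6) with Euclidean distance 7.2111. For 4 points, brute-force pairwise comparison is shown above. For large n, the divide-and-conquer algorithm (sort by x, recurse on halves, check the dividing strip) achieves O(n log n).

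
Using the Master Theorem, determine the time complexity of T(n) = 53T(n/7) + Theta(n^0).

Master Theorem for T(n) = 53T(n/7) + O(n^0):

a = 53, b = 7, c = 0
log_b(a) = log_7(53) = 2.0403

Case 1: c = 0 < log_7(53) = 2.0403
T(n) = O(n^(log_7 53))

For T(n) = 53T(n/7) + O(n^0): log_7(53) = 2.0403. This is Case 1 of the Master Theorem (c < log_b(a), work dominated by leaves), giving O(n^(log_7 53)).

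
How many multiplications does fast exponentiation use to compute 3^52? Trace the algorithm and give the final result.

Computing 3^52 by squaring (build up from 3^1; each line after the first costs one multiplication):

3^1 = 3
3^2 = (3^1)^2 = 3^2 = 9
3^3 = 3 * 3^2 = 3 * 9 = 27
3^6 = (3^3)^2 = 27^2 = 729
3^12 = (3^6)^2 = 729^2 = 531441
3^13 = 3 * 3^12 = 3 * 531441 = 1594323
3^26 = (3^13)^2 = 1594323^2 = 2541865828329
3^52 = (3^26)^2 = 2541865828329^2 = 6461081889226673298932241

Result: 6461081889226673298932241
Multiplications needed: 7 (7 lines after 3^1)

3^52 = 6461081889226673298932241. Using exponentiation by squaring, this requires 7 multiplications. The key idea: if the exponent is even, square the half-power; if odd, multiply by the base once.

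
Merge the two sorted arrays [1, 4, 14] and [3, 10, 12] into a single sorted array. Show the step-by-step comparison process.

Merging process:

Compare 1 vs 3: take 1 from left. Merged: [1]
Compare 4 vs 3: take 3 from right. Merged: [1, 3]
Compare 4 vs 10: take 4 from left. Merged: [1, 3, 4]
Compare 14 vs 10: take 10 from right. Merged: [1, 3, 4, 10]
Compare 14 vs 12: take 12 from right. Merged: [1, 3, 4, 10, 12]
Append remaining from left: [14]. Merged: [1, 3, 4, 10, 12, 14]

Final merged array: [1, 3, 4, 10, 12, 14]
Total comparisons: 5

The merged array is [1, 3, 4, 10, 12, 14], requiring 5 comparisons. The merge step runs in O(n) time where n is the total number of elements.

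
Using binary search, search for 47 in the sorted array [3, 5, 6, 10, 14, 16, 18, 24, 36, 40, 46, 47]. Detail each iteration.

Binary search for 47 in [3, 5, 6, 10, 14, 16, 18, 24, 36, 40, 46, 47]:

lo=0, hi=11, mid=5, arr[mid]=16 -> 16 < 47, search right half
lo=6, hi=11, mid=8, arr[mid]=36 -> 36 < 47, search right half
lo=9, hi=11, mid=10, arr[mid]=46 -> 46 < 47, search right half
lo=11, hi=11, mid=11, arr[mid]=47 -> Found target at index 11!

Binary search finds 47 at index 11 after 4 comparisons. The search repeatedly halves the search space by comparing with the middle element.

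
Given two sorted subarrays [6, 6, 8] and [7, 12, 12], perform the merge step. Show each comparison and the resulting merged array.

Merging process:

Compare 6 vs 7: take 6 from left. Merged: [6]
Compare 6 vs 7: take 6 from left. Merged: [6, 6]
Compare 8 vs 7: take 7 from right. Merged: [6, 6, 7]
Compare 8 vs 12: take 8 from left. Merged: [6, 6, 7, 8]
Append remaining from right: [12, 12]. Merged: [6, 6, 7, 8, 12, 12]

Final merged array: [6, 6, 7, 8, 12, 12]
Total comparisons: 4

The merged array is [6, 6, 7, 8, 12, 12], requiring 4 comparisons. The merge step runs in O(n) time where n is the total number of elements.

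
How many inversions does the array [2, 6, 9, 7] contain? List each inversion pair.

Finding inversions in [2, 6, 9, 7]:

(2, 3): arr[2]=9 > arr[3]=7

Total inversions: 1

The array has 1 inversion(s): (2,3). Each pair (i,j) satisfies i < j and arr[i] > arr[j].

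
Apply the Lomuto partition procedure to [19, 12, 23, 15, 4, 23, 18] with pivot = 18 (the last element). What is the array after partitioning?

Lomuto partition with pivot = 18:

Initial array: [19, 12, 23, 15, 4, 23, 18]

arr[0]=19 > 18: no swap
arr[1]=12 <= 18: swap with position 0, array becomes [12, 19, 23, 15, 4, 23, 18]
arr[2]=23 > 18: no swap
arr[3]=15 <= 18: swap with position 1, array becomes [12, 15, 23, 19, 4, 23, 18]
arr[4]=4 <= 18: swap with position 2, array becomes [12, 15, 4, 19, 23, 23, 18]
arr[5]=23 > 18: no swap

Place pivot at position 3: [12, 15, 4, 18, 23, 23, 19]
Pivot position: 3

After partitioning with pivot 18, the array becomes [12, 15, 4, 18, 23, 23, 19]. The pivot is placed at index 3. All elements to the left of the pivot are <= 18, and all elements to the right are > 18.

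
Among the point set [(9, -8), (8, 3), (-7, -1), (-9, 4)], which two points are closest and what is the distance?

Computing all pairwise distances among 4 points:

d((9, -8), (8, 3)) = 11.0454
d((9, -8), (-7, -1)) = 17.4642
d((9, -8), (-9, 4)) = 21.6333
d((8, 3), (-7, -1)) = 15.5242
d((8, 3), (-9, 4)) = 17.0294
d((-7, -1), (-9, 4)) = 5.3852 <-- minimum

Closest pair: (-7, -1) and (-9, 4) with distance 5.3852

The closest pair is (-7, -1) and (-9, 4) with Euclidean distance 5.3852. For 4 points, brute-force pairwise comparison is shown above. For large n, the divide-and-conquer algorithm (sort by x, recurse on halves, check the dividing strip) achieves O(n log n).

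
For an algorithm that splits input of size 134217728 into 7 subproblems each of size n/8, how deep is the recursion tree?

For divide and conquer with division factor 8:

Problem sizes at each level:
Level 0: 134217728
Level 1: 16777216
Level 2: 2097152
Level 3: 262144
Level 4: 32768
Level 5: 4096
Level 6: 512
Level 7: 64
Level 8: 8
Level 9: 1

The root is level 0 and the size-1 base case is level 9 (the tree spans levels 0 through 9, i.e. 10 levels counting the root), so the depth is the number of divisions: log_8(134217728) = 9

The recursion tree depth is log_8(134217728) = 9. At each level, the problem size is divided by 8, so it takes 9 divisions to reduce to a base case of size 1. The algorithm makes 7 recursive calls at each level.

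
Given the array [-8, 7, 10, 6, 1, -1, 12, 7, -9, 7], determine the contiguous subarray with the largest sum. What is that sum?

Using Kadane's algorithm on [-8, 7, 10, 6, 1, -1, 12, 7, -9, 7]:

Scanning through the array:
Position 1 (value 7): max_ending_here = 7, max_so_far = 7
Position 2 (value 10): max_ending_here = 17, max_so_far = 17
Position 3 (value 6): max_ending_here = 23, max_so_far = 23
Position 4 (value 1): max_ending_here = 24, max_so_far = 24
Position 5 (value -1): max_ending_here = 23, max_so_far = 24
Position 6 (value 12): max_ending_here = 35, max_so_far = 35
Position 7 (value 7): max_ending_here = 42, max_so_far = 42
Position 8 (value -9): max_ending_here = 33, max_so_far = 42
Position 9 (value 7): max_ending_here = 40, max_so_far = 42

Maximum subarray: [7, 10, 6, 1, -1, 12, 7]
Maximum sum: 42

The maximum subarray is [7, 10, 6, 1, -1, 12, 7] with sum 42. This subarray runs from index 1 to index 7.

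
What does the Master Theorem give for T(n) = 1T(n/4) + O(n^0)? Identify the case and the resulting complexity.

Master Theorem for T(n) = 1T(n/4) + O(n^0):

a = 1, b = 4, c = 0
log_b(a) = log_4(1) = 0.0000

Case 2: c = 0 = log_4(1) = 0.0000
T(n) = O(n^0 log n) = O(log n)

For T(n) = 1T(n/4) + O(n^0): log_4(1) = 0.0000. This is Case 2 of the Master Theorem (c = log_b(a), equal work at all levels), giving O(log n).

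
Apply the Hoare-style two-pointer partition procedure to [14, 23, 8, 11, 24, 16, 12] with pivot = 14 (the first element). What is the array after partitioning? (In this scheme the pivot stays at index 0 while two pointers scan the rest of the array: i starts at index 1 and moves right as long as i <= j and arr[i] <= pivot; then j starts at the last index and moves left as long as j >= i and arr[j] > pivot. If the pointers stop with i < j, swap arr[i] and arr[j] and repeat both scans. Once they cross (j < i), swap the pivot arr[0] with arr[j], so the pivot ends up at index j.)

Hoare-style two-pointer partition with pivot = 14:

Initial array: [14, 23, 8, 11, 24, 16, 12]

Pointers start at i = 1, j = 6.
i stops at index 1 (arr[1]=23 > 14), j stops at index 6 (arr[6]=12 <= 14): swap arr[1] and arr[6], array becomes [14, 12, 8, 11, 24, 16, 23]
i ends at 4, j ends at 3: the pointers have crossed (j < i), so scanning stops.

Swap pivot arr[0] with arr[3] to place pivot at position 3: [11, 12, 8, 14, 24, 16, 23]
Pivot position: 3

After partitioning with pivot 14, the array becomes [11, 12, 8, 14, 24, 16, 23]. The pivot is placed at index 3. All elements to the left of the pivot are <= 14, and all elements to the right are > 14.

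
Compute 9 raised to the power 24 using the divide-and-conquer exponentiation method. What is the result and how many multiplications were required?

Computing 9^24 by squaring (build up from 9^1; each line after the first costs one multiplication):

9^1 = 9
9^2 = (9^1)^2 = 9^2 = 81
9^3 = 9 * 9^2 = 9 * 81 = 729
9^6 = (9^3)^2 = 729^2 = 531441
9^12 = (9^6)^2 = 531441^2 = 282429536481
9^24 = (9^12)^2 = 282429536481^2 = 79766443076872509863361

Result: 79766443076872509863361
Multiplications needed: 5 (5 lines after 9^1)

9^24 = 79766443076872509863361. Using exponentiation by squaring, this requires 5 multiplications. The key idea: if the exponent is even, square the half-power; if odd, multiply by the base once.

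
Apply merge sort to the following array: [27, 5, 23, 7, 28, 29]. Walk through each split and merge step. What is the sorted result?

Merge sort trace:

Split: [27, 5, 23, 7, 28, 29] -> [27, 5, 23] and [7, 28, 29]
  Split: [27, 5, 23] -> [27] and [5, 23]
    Split: [5, 23] -> [5] and [23]
    Merge: [5] + [23] -> [5, 23]
  Merge: [27] + [5, 23] -> [5, 23, 27]
  Split: [7, 28, 29] -> [7] and [28, 29]
    Split: [28, 29] -> [28] and [29]
    Merge: [28] + [29] -> [28, 29]
  Merge: [7] + [28, 29] -> [7, 28, 29]
Merge: [5, 23, 27] + [7, 28, 29] -> [5, 7, 23, 27, 28, 29]

Final sorted array: [5, 7, 23, 27, 28, 29]

The merge sort proceeds by recursively splitting the array and merging sorted halves.
After all merges, the sorted array is [5, 7, 23, 27, 28, 29].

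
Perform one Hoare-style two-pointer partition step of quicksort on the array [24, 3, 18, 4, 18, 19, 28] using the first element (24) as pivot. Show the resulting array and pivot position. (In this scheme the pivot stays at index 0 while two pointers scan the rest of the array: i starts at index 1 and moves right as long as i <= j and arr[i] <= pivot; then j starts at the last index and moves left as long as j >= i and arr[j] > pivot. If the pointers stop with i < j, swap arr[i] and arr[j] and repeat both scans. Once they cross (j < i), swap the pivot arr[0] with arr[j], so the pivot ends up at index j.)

Hoare-style two-pointer partition with pivot = 24:

Initial array: [24, 3, 18, 4, 18, 19, 28]

Pointers start at i = 1, j = 6.
i ends at 6, j ends at 5: the pointers have crossed (j < i), so scanning stops.

Swap pivot arr[0] with arr[5] to place pivot at position 5: [19, 3, 18, 4, 18, 24, 28]
Pivot position: 5

After partitioning with pivot 24, the array becomes [19, 3, 18, 4, 18, 24, 28]. The pivot is placed at index 5. All elements to the left of the pivot are <= 24, and all elements to the right are > 24.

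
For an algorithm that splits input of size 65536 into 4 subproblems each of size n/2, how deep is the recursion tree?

For divide and conquer with division factor 2:

Problem sizes at each level:
Level 0: 65536
Level 1: 32768
Level 2: 16384
Level 3: 8192
Level 4: 4096
Level 5: 2048
Level 6: 1024
Level 7: 512
Level 8: 256
Level 9: 128
Level 10: 64
Level 11: 32
Level 12: 16
Level 13: 8
Level 14: 4
Level 15: 2
Level 16: 1

The root is level 0 and the size-1 base case is level 16 (the tree spans levels 0 through 16, i.e. 17 levels counting the root), so the depth is the number of divisions: log_2(65536) = 16

The recursion tree depth is log_2(65536) = 16. At each level, the problem size is divided by 2, so it takes 16 divisions to reduce to a base case of size 1. The algorithm makes 4 recursive calls at each level.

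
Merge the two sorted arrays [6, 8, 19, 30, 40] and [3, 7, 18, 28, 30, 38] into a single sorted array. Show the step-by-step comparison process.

Merging process:

Compare 6 vs 3: take 3 from right. Merged: [3]
Compare 6 vs 7: take 6 from left. Merged: [3, 6]
Compare 8 vs 7: take 7 from right. Merged: [3, 6, 7]
Compare 8 vs 18: take 8 from left. Merged: [3, 6, 7, 8]
Compare 19 vs 18: take 18 from right. Merged: [3, 6, 7, 8, 18]
Compare 19 vs 28: take 19 from left. Merged: [3, 6, 7, 8, 18, 19]
Compare 30 vs 28: take 28 from right. Merged: [3, 6, 7, 8, 18, 19, 28]
Compare 30 vs 30: take 30 from left. Merged: [3, 6, 7, 8, 18, 19, 28, 30]
Compare 40 vs 30: take 30 from right. Merged: [3, 6, 7, 8, 18, 19, 28, 30, 30]
Compare 40 vs 38: take 38 from right. Merged: [3, 6, 7, 8, 18, 19, 28, 30, 30, 38]
Append remaining from left: [40]. Merged: [3, 6, 7, 8, 18, 19, 28, 30, 30, 38, 40]

Final merged array: [3, 6, 7, 8, 18, 19, 28, 30, 30, 38, 40]
Total comparisons: 10

The merged array is [3, 6, 7, 8, 18, 19, 28, 30, 30, 38, 40], requiring 10 comparisons. The merge step runs in O(n) time where n is the total number of elements.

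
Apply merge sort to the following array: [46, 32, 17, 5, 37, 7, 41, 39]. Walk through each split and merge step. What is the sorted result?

Merge sort trace:

Split: [46, 32, 17, 5, 37, 7, 41, 39] -> [46, 32, 17, 5] and [37, 7, 41, 39]
  Split: [46, 32, 17, 5] -> [46, 32] and [17, 5]
    Split: [46, 32] -> [46] and [32]
    Merge: [46] + [32] -> [32, 46]
    Split: [17, 5] -> [17] and [5]
    Merge: [17] + [5] -> [5, 17]
  Merge: [32, 46] + [5, 17] -> [5, 17, 32, 46]
  Split: [37, 7, 41, 39] -> [37, 7] and [41, 39]
    Split: [37, 7] -> [37] and [7]
    Merge: [37] + [7] -> [7, 37]
    Split: [41, 39] -> [41] and [39]
    Merge: [41] + [39] -> [39, 41]
  Merge: [7, 37] + [39, 41] -> [7, 37, 39, 41]
Merge: [5, 17, 32, 46] + [7, 37, 39, 41] -> [5, 7, 17, 32, 37, 39, 41, 46]

Final sorted array: [5, 7, 17, 32, 37, 39, 41, 46]

The merge sort proceeds by recursively splitting the array and merging sorted halves.
After all merges, the sorted array is [5, 7, 17, 32, 37, 39, 41, 46].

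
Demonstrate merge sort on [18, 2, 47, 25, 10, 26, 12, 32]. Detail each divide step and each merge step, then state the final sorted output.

Merge sort trace:

Split: [18, 2, 47, 25, 10, 26, 12, 32] -> [18, 2, 47, 25] and [10, 26, 12, 32]
  Split: [18, 2, 47, 25] -> [18, 2] and [47, 25]
    Split: [18, 2] -> [18] and [2]
    Merge: [18] + [2] -> [2, 18]
    Split: [47, 25] -> [47] and [25]
    Merge: [47] + [25] -> [25, 47]
  Merge: [2, 18] + [25, 47] -> [2, 18, 25, 47]
  Split: [10, 26, 12, 32] -> [10, 26] and [12, 32]
    Split: [10, 26] -> [10] and [26]
    Merge: [10] + [26] -> [10, 26]
    Split: [12, 32] -> [12] and [32]
    Merge: [12] + [32] -> [12, 32]
  Merge: [10, 26] + [12, 32] -> [10, 12, 26, 32]
Merge: [2, 18, 25, 47] + [10, 12, 26, 32] -> [2, 10, 12, 18, 25, 26, 32, 47]

Final sorted array: [2, 10, 12, 18, 25, 26, 32, 47]

The merge sort proceeds by recursively splitting the array and merging sorted halves.
After all merges, the sorted array is [2, 10, 12, 18, 25, 26, 32, 47].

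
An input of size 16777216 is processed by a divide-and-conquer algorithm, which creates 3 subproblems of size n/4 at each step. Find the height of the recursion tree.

For divide and conquer with division factor 4:

Problem sizes at each level:
Level 0: 16777216
Level 1: 4194304
Level 2: 1048576
Level 3: 262144
Level 4: 65536
Level 5: 16384
Level 6: 4096
Level 7: 1024
Level 8: 256
Level 9: 64
Level 10: 16
Level 11: 4
Level 12: 1

The root is level 0 and the size-1 base case is level 12 (the tree spans levels 0 through 12, i.e. 13 levels counting the root), so the depth is the number of divisions: log_4(16777216) = 12

The recursion tree depth is log_4(16777216) = 12. At each level, the problem size is divided by 4, so it takes 12 divisions to reduce to a base case of size 1. The algorithm makes 3 recursive calls at each level.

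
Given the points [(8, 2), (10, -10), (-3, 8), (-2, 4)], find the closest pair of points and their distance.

Computing all pairwise distances among 4 points:

d((8, 2), (10, -10)) = 12.1655
d((8, 2), (-3, 8)) = 12.53
d((8, 2), (-2, 4)) = 10.198
d((10, -10), (-3, 8)) = 22.2036
d((10, -10), (-2, 4)) = 18.4391
d((-3, 8), (-2, 4)) = 4.1231 <-- minimum

Closest pair: (-3, 8) and (-2, 4) with distance 4.1231

The closest pair is (-3, 8) and (-2, 4) with Euclidean distance 4.1231. For 4 points, brute-force pairwise comparison is shown above. For large n, the divide-and-conquer algorithm (sort by x, recurse on halves, check the dividing strip) achieves O(n log n).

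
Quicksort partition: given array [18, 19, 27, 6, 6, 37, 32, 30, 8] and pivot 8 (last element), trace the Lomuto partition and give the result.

Lomuto partition with pivot = 8:

Initial array: [18, 19, 27, 6, 6, 37, 32, 30, 8]

arr[0]=18 > 8: no swap
arr[1]=19 > 8: no swap
arr[2]=27 > 8: no swap
arr[3]=6 <= 8: swap with position 0, array becomes [6, 19, 27, 18, 6, 37, 32, 30, 8]
arr[4]=6 <= 8: swap with position 1, array becomes [6, 6, 27, 18, 19, 37, 32, 30, 8]
arr[5]=37 > 8: no swap
arr[6]=32 > 8: no swap
arr[7]=30 > 8: no swap

Place pivot at position 2: [6, 6, 8, 18, 19, 37, 32, 30, 27]
Pivot position: 2

After partitioning with pivot 8, the array becomes [6, 6, 8, 18, 19, 37, 32, 30, 27]. The pivot is placed at index 2. All elements to the left of the pivot are <= 8, and all elements to the right are > 8.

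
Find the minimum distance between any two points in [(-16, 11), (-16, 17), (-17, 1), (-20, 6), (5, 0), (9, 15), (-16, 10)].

Computing all pairwise distances among 7 points:

d((-16, 11), (-16, 17)) = 6.0
d((-16, 11), (-17, 1)) = 10.0499
d((-16, 11), (-20, 6)) = 6.4031
d((-16, 11), (5, 0)) = 23.7065
d((-16, 11), (9, 15)) = 25.318
d((-16, 11), (-16, 10)) = 1.0 <-- minimum
d((-16, 17), (-17, 1)) = 16.0312
d((-16, 17), (-20, 6)) = 11.7047
d((-16, 17), (5, 0)) = 27.0185
d((-16, 17), (9, 15)) = 25.0799
d((-16, 17), (-16, 10)) = 7.0
d((-17, 1), (-20, 6)) = 5.831
d((-17, 1), (5, 0)) = 22.0227
d((-17, 1), (9, 15)) = 29.5296
d((-17, 1), (-16, 10)) = 9.0554
d((-20, 6), (5, 0)) = 25.7099
d((-20, 6), (9, 15)) = 30.3645
d((-20, 6), (-16, 10)) = 5.6569
d((5, 0), (9, 15)) = 15.5242
d((5, 0), (-16, 10)) = 23.2594
d((9, 15), (-16, 10)) = 25.4951

Closest pair: (-16, 11) and (-16, 10) with distance 1.0

The closest pair is (-16, 11) and (-16, 10) with Euclidean distance 1.0. For 7 points, brute-force pairwise comparison is shown above. For large n, the divide-and-conquer algorithm (sort by x, recurse on halves, check the dividing strip) achieves O(n log n).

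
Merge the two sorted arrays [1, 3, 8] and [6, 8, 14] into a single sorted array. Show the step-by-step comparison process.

Merging process:

Compare 1 vs 6: take 1 from left. Merged: [1]
Compare 3 vs 6: take 3 from left. Merged: [1, 3]
Compare 8 vs 6: take 6 from right. Merged: [1, 3, 6]
Compare 8 vs 8: take 8 from left. Merged: [1, 3, 6, 8]
Append remaining from right: [8, 14]. Merged: [1, 3, 6, 8, 8, 14]

Final merged array: [1, 3, 6, 8, 8, 14]
Total comparisons: 4

The merged array is [1, 3, 6, 8, 8, 14], requiring 4 comparisons. The merge step runs in O(n) time where n is the total number of elements.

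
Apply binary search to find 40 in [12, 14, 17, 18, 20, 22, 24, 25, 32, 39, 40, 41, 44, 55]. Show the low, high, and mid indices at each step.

Binary search for 40 in [12, 14, 17, 18, 20, 22, 24, 25, 32, 39, 40, 41, 44, 55]:

lo=0, hi=13, mid=6, arr[mid]=24 -> 24 < 40, search right half
lo=7, hi=13, mid=10, arr[mid]=40 -> Found target at index 10!

Binary search finds 40 at index 10 after 2 comparisons. The search repeatedly halves the search space by comparing with the middle element.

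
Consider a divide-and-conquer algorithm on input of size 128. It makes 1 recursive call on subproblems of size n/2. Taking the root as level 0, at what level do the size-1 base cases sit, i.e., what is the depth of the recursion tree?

For divide and conquer with division factor 2:

Problem sizes at each level:
Level 0: 128
Level 1: 64
Level 2: 32
Level 3: 16
Level 4: 8
Level 5: 4
Level 6: 2
Level 7: 1

The root is level 0 and the size-1 base case is level 7 (the tree spans levels 0 through 7, i.e. 8 levels counting the root), so the depth is the number of divisions: log_2(128) = 7

The recursion tree depth is log_2(128) = 7. At each level, the problem size is divided by 2, so it takes 7 divisions to reduce to a base case of size 1. The algorithm makes 1 recursive call at each level.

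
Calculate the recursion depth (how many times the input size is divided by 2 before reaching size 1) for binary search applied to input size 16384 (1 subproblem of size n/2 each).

For divide and conquer with division factor 2:

Problem sizes at each level:
Level 0: 16384
Level 1: 8192
Level 2: 4096
Level 3: 2048
Level 4: 1024
Level 5: 512
Level 6: 256
Level 7: 128
Level 8: 64
Level 9: 32
Level 10: 16
Level 11: 8
Level 12: 4
Level 13: 2
Level 14: 1

The root is level 0 and the size-1 base case is level 14 (the tree spans levels 0 through 14, i.e. 15 levels counting the root), so the depth is the number of divisions: log_2(16384) = 14

The recursion tree depth is log_2(16384) = 14. At each level, the problem size is divided by 2, so it takes 14 divisions to reduce to a base case of size 1. The algorithm makes 1 recursive call at each level.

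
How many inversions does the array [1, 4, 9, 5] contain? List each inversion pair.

Finding inversions in [1, 4, 9, 5]:

(2, 3): arr[2]=9 > arr[3]=5

Total inversions: 1

The array has 1 inversion(s): (2,3). Each pair (i,j) satisfies i < j and arr[i] > arr[j].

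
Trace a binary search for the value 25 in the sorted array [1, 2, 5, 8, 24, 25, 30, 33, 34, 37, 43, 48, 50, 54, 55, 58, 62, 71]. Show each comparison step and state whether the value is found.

Binary search for 25 in [1, 2, 5, 8, 24, 25, 30, 33, 34, 37, 43, 48, 50, 54, 55, 58, 62, 71]:

lo=0, hi=17, mid=8, arr[mid]=34 -> 34 > 25, search left half
lo=0, hi=7, mid=3, arr[mid]=8 -> 8 < 25, search right half
lo=4, hi=7, mid=5, arr[mid]=25 -> Found target at index 5!

Binary search finds 25 at index 5 after 3 comparisons. The search repeatedly halves the search space by comparing with the middle element.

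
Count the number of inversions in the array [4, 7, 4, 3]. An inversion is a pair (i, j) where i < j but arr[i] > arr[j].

Finding inversions in [4, 7, 4, 3]:

(0, 3): arr[0]=4 > arr[3]=3
(1, 2): arr[1]=7 > arr[2]=4
(1, 3): arr[1]=7 > arr[3]=3
(2, 3): arr[2]=4 > arr[3]=3

Total inversions: 4

The array has 4 inversion(s): (0,3), (1,2), (1,3), (2,3). Each pair (i,j) satisfies i < j and arr[i] > arr[j].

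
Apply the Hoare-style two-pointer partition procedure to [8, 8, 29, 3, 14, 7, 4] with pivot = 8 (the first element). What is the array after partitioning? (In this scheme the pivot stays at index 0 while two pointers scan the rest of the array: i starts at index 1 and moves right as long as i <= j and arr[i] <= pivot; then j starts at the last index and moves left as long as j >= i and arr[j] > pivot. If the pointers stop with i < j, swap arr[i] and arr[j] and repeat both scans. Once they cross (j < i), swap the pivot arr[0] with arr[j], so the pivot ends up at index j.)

Hoare-style two-pointer partition with pivot = 8:

Initial array: [8, 8, 29, 3, 14, 7, 4]

Pointers start at i = 1, j = 6.
i stops at index 2 (arr[2]=29 > 8), j stops at index 6 (arr[6]=4 <= 8): swap arr[2] and arr[6], array becomes [8, 8, 4, 3, 14, 7, 29]
i stops at index 4 (arr[4]=14 > 8), j stops at index 5 (arr[5]=7 <= 8): swap arr[4] and arr[5], array becomes [8, 8, 4, 3, 7, 14, 29]
i ends at 5, j ends at 4: the pointers have crossed (j < i), so scanning stops.

Swap pivot arr[0] with arr[4] to place pivot at position 4: [7, 8, 4, 3, 8, 14, 29]
Pivot position: 4

After partitioning with pivot 8, the array becomes [7, 8, 4, 3, 8, 14, 29]. The pivot is placed at index 4. All elements to the left of the pivot are <= 8, and all elements to the right are > 8.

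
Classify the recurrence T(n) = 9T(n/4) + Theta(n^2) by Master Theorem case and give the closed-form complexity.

Master Theorem for T(n) = 9T(n/4) + O(n^2):

a = 9, b = 4, c = 2
log_b(a) = log_4(9) = 1.5850

Case 3: c = 2 > log_4(9) = 1.5850
T(n) = O(n^2) = O(n^2)

For T(n) = 9T(n/4) + O(n^2): log_4(9) = 1.5850. This is Case 3 of the Master Theorem (c > log_b(a), work dominated by root), giving O(n^2).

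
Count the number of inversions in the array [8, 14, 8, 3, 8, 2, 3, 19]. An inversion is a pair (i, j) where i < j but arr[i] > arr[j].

Finding inversions in [8, 14, 8, 3, 8, 2, 3, 19]:

(0, 3): arr[0]=8 > arr[3]=3
(0, 5): arr[0]=8 > arr[5]=2
(0, 6): arr[0]=8 > arr[6]=3
(1, 2): arr[1]=14 > arr[2]=8
(1, 3): arr[1]=14 > arr[3]=3
(1, 4): arr[1]=14 > arr[4]=8
(1, 5): arr[1]=14 > arr[5]=2
(1, 6): arr[1]=14 > arr[6]=3
(2, 3): arr[2]=8 > arr[3]=3
(2, 5): arr[2]=8 > arr[5]=2
(2, 6): arr[2]=8 > arr[6]=3
(3, 5): arr[3]=3 > arr[5]=2
(4, 5): arr[4]=8 > arr[5]=2
(4, 6): arr[4]=8 > arr[6]=3

Total inversions: 14

The array has 14 inversion(s): (0,3), (0,5), (0,6), (1,2), (1,3), (1,4), (1,5), (1,6), (2,3), (2,5), (2,6), (3,5), (4,5), (4,6). Each pair (i,j) satisfies i < j and arr[i] > arr[j].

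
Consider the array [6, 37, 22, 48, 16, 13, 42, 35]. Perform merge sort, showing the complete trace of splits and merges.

Merge sort trace:

Split: [6, 37, 22, 48, 16, 13, 42, 35] -> [6, 37, 22, 48] and [16, 13, 42, 35]
  Split: [6, 37, 22, 48] -> [6, 37] and [22, 48]
    Split: [6, 37] -> [6] and [37]
    Merge: [6] + [37] -> [6, 37]
    Split: [22, 48] -> [22] and [48]
    Merge: [22] + [48] -> [22, 48]
  Merge: [6, 37] + [22, 48] -> [6, 22, 37, 48]
  Split: [16, 13, 42, 35] -> [16, 13] and [42, 35]
    Split: [16, 13] -> [16] and [13]
    Merge: [16] + [13] -> [13, 16]
    Split: [42, 35] -> [42] and [35]
    Merge: [42] + [35] -> [35, 42]
  Merge: [13, 16] + [35, 42] -> [13, 16, 35, 42]
Merge: [6, 22, 37, 48] + [13, 16, 35, 42] -> [6, 13, 16, 22, 35, 37, 42, 48]

Final sorted array: [6, 13, 16, 22, 35, 37, 42, 48]

The merge sort proceeds by recursively splitting the array and merging sorted halves.
After all merges, the sorted array is [6, 13, 16, 22, 35, 37, 42, 48].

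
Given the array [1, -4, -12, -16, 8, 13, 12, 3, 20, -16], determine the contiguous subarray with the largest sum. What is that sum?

Using Kadane's algorithm on [1, -4, -12, -16, 8, 13, 12, 3, 20, -16]:

Scanning through the array:
Position 1 (value -4): max_ending_here = -3, max_so_far = 1
Position 2 (value -12): max_ending_here = -12, max_so_far = 1
Position 3 (value -16): max_ending_here = -16, max_so_far = 1
Position 4 (value 8): max_ending_here = 8, max_so_far = 8
Position 5 (value 13): max_ending_here = 21, max_so_far = 21
Position 6 (value 12): max_ending_here = 33, max_so_far = 33
Position 7 (value 3): max_ending_here = 36, max_so_far = 36
Position 8 (value 20): max_ending_here = 56, max_so_far = 56
Position 9 (value -16): max_ending_here = 40, max_so_far = 56

Maximum subarray: [8, 13, 12, 3, 20]
Maximum sum: 56

The maximum subarray is [8, 13, 12, 3, 20] with sum 56. This subarray runs from index 4 to index 8.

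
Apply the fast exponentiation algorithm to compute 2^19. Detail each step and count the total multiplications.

Computing 2^19 by squaring (build up from 2^1; each line after the first costs one multiplication):

2^1 = 2
2^2 = (2^1)^2 = 2^2 = 4
2^4 = (2^2)^2 = 4^2 = 16
2^8 = (2^4)^2 = 16^2 = 256
2^9 = 2 * 2^8 = 2 * 256 = 512
2^18 = (2^9)^2 = 512^2 = 262144
2^19 = 2 * 2^18 = 2 * 262144 = 524288

Result: 524288
Multiplications needed: 6 (6 lines after 2^1)

2^19 = 524288. Using exponentiation by squaring, this requires 6 multiplications. The key idea: if the exponent is even, square the half-power; if odd, multiply by the base once.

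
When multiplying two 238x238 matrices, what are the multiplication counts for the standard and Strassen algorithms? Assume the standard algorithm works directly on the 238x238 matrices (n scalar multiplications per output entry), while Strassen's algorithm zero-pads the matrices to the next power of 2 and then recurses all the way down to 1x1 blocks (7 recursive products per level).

Matrix multiplication for 238x238 matrices:

Strassen's algorithm requires power-of-2 dimensions. Pad 238x238 to 256x256 (next power of 2).

Standard algorithm: 238^3 = 13481272 multiplications
Strassen's algorithm: 7^(log2(256)) = 7^8 = 5764801 multiplications
Savings: 13481272 - 5764801 = 7716471 multiplications

Standard: 13481272 multiplications (238^3). Strassen: 5764801 multiplications (7^8, after padding to 256x256). Strassen reduces 8 recursive multiplications to 7 at each level.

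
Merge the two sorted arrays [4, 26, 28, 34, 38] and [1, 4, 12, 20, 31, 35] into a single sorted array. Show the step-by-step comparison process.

Merging process:

Compare 4 vs 1: take 1 from right. Merged: [1]
Compare 4 vs 4: take 4 from left. Merged: [1, 4]
Compare 26 vs 4: take 4 from right. Merged: [1, 4, 4]
Compare 26 vs 12: take 12 from right. Merged: [1, 4, 4, 12]
Compare 26 vs 20: take 20 from right. Merged: [1, 4, 4, 12, 20]
Compare 26 vs 31: take 26 from left. Merged: [1, 4, 4, 12, 20, 26]
Compare 28 vs 31: take 28 from left. Merged: [1, 4, 4, 12, 20, 26, 28]
Compare 34 vs 31: take 31 from right. Merged: [1, 4, 4, 12, 20, 26, 28, 31]
Compare 34 vs 35: take 34 from left. Merged: [1, 4, 4, 12, 20, 26, 28, 31, 34]
Compare 38 vs 35: take 35 from right. Merged: [1, 4, 4, 12, 20, 26, 28, 31, 34, 35]
Append remaining from left: [38]. Merged: [1, 4, 4, 12, 20, 26, 28, 31, 34, 35, 38]

Final merged array: [1, 4, 4, 12, 20, 26, 28, 31, 34, 35, 38]
Total comparisons: 10

The merged array is [1, 4, 4, 12, 20, 26, 28, 31, 34, 35, 38], requiring 10 comparisons. The merge step runs in O(n) time where n is the total number of elements.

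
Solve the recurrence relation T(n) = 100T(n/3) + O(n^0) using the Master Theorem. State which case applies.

Master Theorem for T(n) = 100T(n/3) + O(n^0):

a = 100, b = 3, c = 0
log_b(a) = log_3(100) = 4.1918

Case 1: c = 0 < log_3(100) = 4.1918
T(n) = O(n^(log_3 100))

For T(n) = 100T(n/3) + O(n^0): log_3(100) = 4.1918. This is Case 1 of the Master Theorem (c < log_b(a), work dominated by leaves), giving O(n^(log_3 100)).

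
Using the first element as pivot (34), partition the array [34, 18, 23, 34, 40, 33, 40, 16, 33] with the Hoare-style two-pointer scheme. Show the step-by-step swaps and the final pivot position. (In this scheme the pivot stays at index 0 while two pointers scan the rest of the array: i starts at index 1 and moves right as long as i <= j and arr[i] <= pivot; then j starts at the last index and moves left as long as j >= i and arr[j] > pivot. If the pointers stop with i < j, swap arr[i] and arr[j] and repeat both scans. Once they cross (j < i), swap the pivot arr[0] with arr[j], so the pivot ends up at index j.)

Hoare-style two-pointer partition with pivot = 34:

Initial array: [34, 18, 23, 34, 40, 33, 40, 16, 33]

Pointers start at i = 1, j = 8.
i stops at index 4 (arr[4]=40 > 34), j stops at index 8 (arr[8]=33 <= 34): swap arr[4] and arr[8], array becomes [34, 18, 23, 34, 33, 33, 40, 16, 40]
i stops at index 6 (arr[6]=40 > 34), j stops at index 7 (arr[7]=16 <= 34): swap arr[6] and arr[7], array becomes [34, 18, 23, 34, 33, 33, 16, 40, 40]
i ends at 7, j ends at 6: the pointers have crossed (j < i), so scanning stops.

Swap pivot arr[0] with arr[6] to place pivot at position 6: [16, 18, 23, 34, 33, 33, 34, 40, 40]
Pivot position: 6

After partitioning with pivot 34, the array becomes [16, 18, 23, 34, 33, 33, 34, 40, 40]. The pivot is placed at index 6. All elements to the left of the pivot are <= 34, and all elements to the right are > 34.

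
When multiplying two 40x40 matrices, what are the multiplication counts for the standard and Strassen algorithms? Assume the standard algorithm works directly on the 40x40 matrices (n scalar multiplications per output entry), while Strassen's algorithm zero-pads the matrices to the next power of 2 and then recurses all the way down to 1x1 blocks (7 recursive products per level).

Matrix multiplication for 40x40 matrices:

Strassen's algorithm requires power-of-2 dimensions. Pad 40x40 to 64x64 (next power of 2).

Standard algorithm: 40^3 = 64000 multiplications
Strassen's algorithm: 7^(log2(64)) = 7^6 = 117649 multiplications
Difference: 64000 - 117649 = -53649 (Strassen uses MORE here due to padding overhead — for small or just-over-power-of-2 n, padding can outweigh the per-level savings)

Standard: 64000 multiplications (40^3). Strassen: 117649 multiplications (7^6, after padding to 64x64). Strassen reduces 8 recursive multiplications to 7 at each level.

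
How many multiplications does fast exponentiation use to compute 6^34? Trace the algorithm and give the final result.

Computing 6^34 by squaring (build up from 6^1; each line after the first costs one multiplication):

6^1 = 6
6^2 = (6^1)^2 = 6^2 = 36
6^4 = (6^2)^2 = 36^2 = 1296
6^8 = (6^4)^2 = 1296^2 = 1679616
6^16 = (6^8)^2 = 1679616^2 = 2821109907456
6^17 = 6 * 6^16 = 6 * 2821109907456 = 16926659444736
6^34 = (6^17)^2 = 16926659444736^2 = 286511799958070431838109696

Result: 286511799958070431838109696
Multiplications needed: 6 (6 lines after 6^1)

6^34 = 286511799958070431838109696. Using exponentiation by squaring, this requires 6 multiplications. The key idea: if the exponent is even, square the half-power; if odd, multiply by the base once.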